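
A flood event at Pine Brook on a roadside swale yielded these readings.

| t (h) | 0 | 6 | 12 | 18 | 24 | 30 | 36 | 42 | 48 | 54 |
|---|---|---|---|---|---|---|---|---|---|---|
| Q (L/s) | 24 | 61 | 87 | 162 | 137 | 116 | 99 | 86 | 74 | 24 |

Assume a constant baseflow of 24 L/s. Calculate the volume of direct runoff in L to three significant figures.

V ≈ 1.36 × 10^7 L

Direct-runoff ordinates (Q − Q_b): 0.0, 37.0, 63.0, 138.0, 113.0, 92.0, 75.0, 62.0, 50.0, 0.0 L/s.
ΣQ_DR = 630.0 L/s.
With Δt = 6 h = 21600 s, V = ΣQ_DR · Δt = 630.0 × 21600 = 1.36 × 10^7 L.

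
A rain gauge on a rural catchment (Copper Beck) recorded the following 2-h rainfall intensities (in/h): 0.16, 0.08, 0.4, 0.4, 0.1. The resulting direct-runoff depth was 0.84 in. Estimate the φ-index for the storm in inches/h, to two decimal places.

φ ≈ 0.19 in/h

Only the 2 blocks with intensity above φ contribute runoff: 0.4, 0.4 in/h.
Σ(I−φ)·Δt = d  ⇒  (0.4+0.4 − 2φ)·2 = 0.84
φ = (0.8000 − 0.84/2) / 2 = 0.19 in/h.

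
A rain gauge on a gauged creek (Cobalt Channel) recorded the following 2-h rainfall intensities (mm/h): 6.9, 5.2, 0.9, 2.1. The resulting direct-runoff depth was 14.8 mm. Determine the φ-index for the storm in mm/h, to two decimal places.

Only the 2 blocks with intensity above φ contribute runoff: 6.9, 5.2 mm/h.
Σ(I−φ)·Δt = d  ⇒  (6.9+5.2 − 2φ)·2 = 14.8
φ = (12.10 − 14.8/2) / 2 = 2.35 mm/h.

φ ≈ 2.35 mm/h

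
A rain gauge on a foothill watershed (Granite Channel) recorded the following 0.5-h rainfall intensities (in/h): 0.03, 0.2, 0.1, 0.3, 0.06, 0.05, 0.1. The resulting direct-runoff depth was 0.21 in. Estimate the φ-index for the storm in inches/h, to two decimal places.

φ ≈ 0.07 in/h

Only the 4 blocks with intensity above φ contribute runoff: 0.2, 0.1, 0.3, 0.1 in/h.
Σ(I−φ)·Δt = d  ⇒  (0.2+0.1+0.3+0.1 − 4φ)·0.5 = 0.21
φ = (0.7000 − 0.21/0.5) / 4 = 0.07 in/h.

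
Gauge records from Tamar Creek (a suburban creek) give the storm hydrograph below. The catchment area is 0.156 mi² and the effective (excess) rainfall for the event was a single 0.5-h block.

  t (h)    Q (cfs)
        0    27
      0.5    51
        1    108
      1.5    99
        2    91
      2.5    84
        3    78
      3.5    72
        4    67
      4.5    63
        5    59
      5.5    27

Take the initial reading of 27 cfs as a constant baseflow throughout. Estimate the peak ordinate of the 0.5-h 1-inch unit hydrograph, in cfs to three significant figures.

Direct runoff: 0.0, 24.0, 81.0, 72.0, 64.0, 57.0, 51.0, 45.0, 40.0, 36.0, 32.0, 0.0 cfs; ΣQ_DR = 502.0 cfs, peak = 81.0 cfs.
Runoff depth d = ΣQ_DR·Δt / A = 502.0 × 1800 / (0.156 mi²) = 2.493 in.
The 1-inch UH is the DRH scaled by (1 in)/d, so U_p = 81.0 × 1/2.493 = 32.5 cfs.

U_p ≈ 32.5 cfs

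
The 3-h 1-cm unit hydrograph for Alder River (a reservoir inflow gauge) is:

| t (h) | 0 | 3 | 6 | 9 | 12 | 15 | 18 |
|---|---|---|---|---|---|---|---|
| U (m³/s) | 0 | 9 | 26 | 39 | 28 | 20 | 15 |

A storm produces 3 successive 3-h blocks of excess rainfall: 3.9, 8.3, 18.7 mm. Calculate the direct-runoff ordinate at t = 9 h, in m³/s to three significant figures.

Q ≈ 53.6 m³/s

By discrete convolution, Q_j = Σ (P_i / 10 mm) · U_{j−i}.
At t = 9 h (j=3): Q = (3.9/10)·39 + (8.3/10)·26 + (18.7/10)·9 = 53.6 m³/s.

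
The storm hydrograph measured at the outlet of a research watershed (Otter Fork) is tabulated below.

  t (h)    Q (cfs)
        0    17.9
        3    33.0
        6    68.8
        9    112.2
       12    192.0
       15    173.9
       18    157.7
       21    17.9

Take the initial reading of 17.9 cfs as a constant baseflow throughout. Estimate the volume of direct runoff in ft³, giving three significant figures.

V ≈ 6.81 × 10^6 ft³

Direct-runoff ordinates (Q − Q_b): 0.0, 15.1, 50.9, 94.3, 174.1, 156.0, 139.8, 0.0 cfs.
ΣQ_DR = 630.2 cfs.
With Δt = 3 h = 10800 s, V = ΣQ_DR · Δt = 630.2 × 10800 = 6.81 × 10^6 ft³.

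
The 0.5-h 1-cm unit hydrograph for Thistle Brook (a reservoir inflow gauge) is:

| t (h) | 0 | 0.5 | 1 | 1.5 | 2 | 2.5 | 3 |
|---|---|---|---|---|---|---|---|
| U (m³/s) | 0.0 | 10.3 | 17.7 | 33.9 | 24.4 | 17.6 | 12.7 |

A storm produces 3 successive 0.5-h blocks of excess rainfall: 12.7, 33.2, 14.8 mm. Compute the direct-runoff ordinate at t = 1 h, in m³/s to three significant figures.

By discrete convolution, Q_j = Σ (P_i / 10 mm) · U_{j−i}.
At t = 1 h (j=2): Q = (12.7/10)·17.7 + (33.2/10)·10.3 + (14.8/10)·0.0 = 56.7 m³/s.

Q ≈ 56.7 m³/s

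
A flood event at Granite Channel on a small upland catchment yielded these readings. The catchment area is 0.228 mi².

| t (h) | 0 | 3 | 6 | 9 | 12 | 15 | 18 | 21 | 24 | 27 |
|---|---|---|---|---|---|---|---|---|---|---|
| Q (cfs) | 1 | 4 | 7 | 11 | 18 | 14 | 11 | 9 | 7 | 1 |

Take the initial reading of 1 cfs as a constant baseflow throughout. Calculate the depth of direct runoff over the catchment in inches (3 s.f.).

Direct runoff: 0.0, 3.0, 6.0, 10.0, 17.0, 13.0, 10.0, 8.0, 6.0, 0.0 cfs; ΣQ_DR = 73.00 cfs.
V = ΣQ_DR · Δt = 73.00 × 10800 s = 7.884 × 10^5 ft³.
Over A = 0.228 mi², depth = V / A = 1.49 in.

d ≈ 1.49 in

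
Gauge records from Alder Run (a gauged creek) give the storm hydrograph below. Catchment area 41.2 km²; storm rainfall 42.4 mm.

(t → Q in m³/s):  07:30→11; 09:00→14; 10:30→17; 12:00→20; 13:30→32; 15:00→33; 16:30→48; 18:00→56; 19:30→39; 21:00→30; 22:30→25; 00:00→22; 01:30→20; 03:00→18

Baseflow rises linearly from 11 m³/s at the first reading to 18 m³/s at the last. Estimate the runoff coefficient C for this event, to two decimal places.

C ≈ 0.56

ΣQ_DR = 182.0 m³/s; V = ΣQ_DR·Δt = 9.828 × 10^5 m³.
Runoff depth d = V / A = 23.85 mm.
C = d / P = 23.85 / 42.4 = 0.56.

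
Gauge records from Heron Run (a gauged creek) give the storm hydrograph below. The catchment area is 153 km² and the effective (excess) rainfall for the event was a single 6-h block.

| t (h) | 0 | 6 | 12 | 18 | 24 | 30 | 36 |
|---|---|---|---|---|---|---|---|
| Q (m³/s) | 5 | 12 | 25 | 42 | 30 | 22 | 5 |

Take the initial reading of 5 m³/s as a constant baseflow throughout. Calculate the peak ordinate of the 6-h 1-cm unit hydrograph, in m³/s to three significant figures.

U_p ≈ 24.7 m³/s

Direct runoff: 0.0, 7.0, 20.0, 37.0, 25.0, 17.0, 0.0 m³/s; ΣQ_DR = 106.0 m³/s, peak = 37.0 m³/s.
Runoff depth d = ΣQ_DR·Δt / A = 106.0 × 21600 / (153 km²) = 14.96 mm.
The 1-cm UH is the DRH scaled by (10 mm)/d, so U_p = 37.0 × 10/14.96 = 24.7 m³/s.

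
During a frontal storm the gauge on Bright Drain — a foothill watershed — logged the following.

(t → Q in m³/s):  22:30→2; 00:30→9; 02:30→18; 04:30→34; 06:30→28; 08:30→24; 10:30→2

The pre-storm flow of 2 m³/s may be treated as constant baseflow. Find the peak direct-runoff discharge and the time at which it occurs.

Subtracting baseflow gives direct-runoff ordinates: 0.0, 7.0, 16.0, 32.0, 26.0, 22.0, 0.0 m³/s.
The maximum is 32.0 m³/s, occurring at the reading for t = 04:30.

Q_p = 32.0 m³/s at t = 04:30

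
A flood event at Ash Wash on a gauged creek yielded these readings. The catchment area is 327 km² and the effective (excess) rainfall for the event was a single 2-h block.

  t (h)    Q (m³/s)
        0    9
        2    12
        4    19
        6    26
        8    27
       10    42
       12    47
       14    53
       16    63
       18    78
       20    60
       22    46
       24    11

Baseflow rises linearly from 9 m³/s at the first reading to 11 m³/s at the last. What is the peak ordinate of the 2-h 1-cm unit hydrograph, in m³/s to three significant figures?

U_p ≈ 84.5 m³/s

Direct runoff: 0.00, 2.83, 9.67, 16.50, 17.33, 32.17, 37.00, 42.83, 52.67, 67.50, 49.33, 35.17, 0.00 m³/s; ΣQ_DR = 363.0 m³/s, peak = 67.50 m³/s.
Runoff depth d = ΣQ_DR·Δt / A = 363.0 × 7200 / (327 km²) = 7.993 mm.
The 1-cm UH is the DRH scaled by (10 mm)/d, so U_p = 67.50 × 10/7.993 = 84.5 m³/s.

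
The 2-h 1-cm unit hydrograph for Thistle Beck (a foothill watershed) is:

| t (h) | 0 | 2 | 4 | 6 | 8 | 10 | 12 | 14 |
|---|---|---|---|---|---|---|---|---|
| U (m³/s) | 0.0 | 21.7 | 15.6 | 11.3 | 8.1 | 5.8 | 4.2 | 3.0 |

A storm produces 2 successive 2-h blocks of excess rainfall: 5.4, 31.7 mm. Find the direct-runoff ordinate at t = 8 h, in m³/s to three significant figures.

Q ≈ 40.2 m³/s

By discrete convolution, Q_j = Σ (P_i / 10 mm) · U_{j−i}.
At t = 8 h (j=4): Q = (5.4/10)·8.1 + (31.7/10)·11.3 = 40.2 m³/s.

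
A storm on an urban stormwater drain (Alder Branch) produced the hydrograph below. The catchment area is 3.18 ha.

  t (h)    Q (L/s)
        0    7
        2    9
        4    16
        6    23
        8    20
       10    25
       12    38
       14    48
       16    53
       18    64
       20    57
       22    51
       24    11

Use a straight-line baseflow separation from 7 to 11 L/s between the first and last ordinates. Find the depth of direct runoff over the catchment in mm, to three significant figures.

d ≈ 69.1 mm

Direct runoff: 0.00, 1.67, 8.33, 15.00, 11.67, 16.33, 29.00, 38.67, 43.33, 54.00, 46.67, 40.33, 0.00 L/s; ΣQ_DR = 305.0 L/s.
V = ΣQ_DR · Δt = 305.0 × 7200 s = 2.196 × 10^6 L.
Over A = 3.18 ha, depth = V / A = 69.1 mm.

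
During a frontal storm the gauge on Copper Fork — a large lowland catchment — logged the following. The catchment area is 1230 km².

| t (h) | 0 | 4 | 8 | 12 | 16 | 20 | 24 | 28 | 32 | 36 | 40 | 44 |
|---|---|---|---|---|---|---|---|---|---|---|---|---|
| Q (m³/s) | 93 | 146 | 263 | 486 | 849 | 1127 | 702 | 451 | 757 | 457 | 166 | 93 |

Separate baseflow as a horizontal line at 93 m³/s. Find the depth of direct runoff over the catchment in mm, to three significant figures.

d ≈ 52.4 mm

Direct runoff: 0.0, 53.0, 170.0, 393.0, 756.0, 1034.0, 609.0, 358.0, 664.0, 364.0, 73.0, 0.0 m³/s; ΣQ_DR = 4474 m³/s.
V = ΣQ_DR · Δt = 4474 × 14400 s = 6.443 × 10^7 m³.
Over A = 1230 km², depth = V / A = 52.4 mm.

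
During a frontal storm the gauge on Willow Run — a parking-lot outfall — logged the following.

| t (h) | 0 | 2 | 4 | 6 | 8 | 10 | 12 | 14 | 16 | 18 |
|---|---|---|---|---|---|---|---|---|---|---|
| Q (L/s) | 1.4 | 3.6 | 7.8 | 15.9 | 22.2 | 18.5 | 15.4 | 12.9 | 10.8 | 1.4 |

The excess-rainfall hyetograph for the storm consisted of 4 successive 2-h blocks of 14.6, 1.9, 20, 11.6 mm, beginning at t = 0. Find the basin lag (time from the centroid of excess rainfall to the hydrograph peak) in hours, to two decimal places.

Centroid of excess rainfall: t_c = Σ P_i·t̄_i / ΣP_i = 4.1892 h (block centres at 1, 3, 5, 7 h).
Hydrograph peak occurs at t = 8 h, so basin lag t_L = 8 − 4.1892 = 3.81 h.

t_L ≈ 3.81 h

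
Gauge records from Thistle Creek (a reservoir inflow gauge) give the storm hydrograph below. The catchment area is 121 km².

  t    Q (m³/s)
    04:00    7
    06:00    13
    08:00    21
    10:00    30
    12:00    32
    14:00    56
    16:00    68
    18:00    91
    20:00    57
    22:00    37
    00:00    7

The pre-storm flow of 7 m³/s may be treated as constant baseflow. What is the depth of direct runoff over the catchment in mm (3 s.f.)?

Direct runoff: 0.0, 6.0, 14.0, 23.0, 25.0, 49.0, 61.0, 84.0, 50.0, 30.0, 0.0 m³/s; ΣQ_DR = 342.0 m³/s.
V = ΣQ_DR · Δt = 342.0 × 7200 s = 2.462 × 10^6 m³.
Over A = 121 km², depth = V / A = 20.4 mm.

d ≈ 20.4 mm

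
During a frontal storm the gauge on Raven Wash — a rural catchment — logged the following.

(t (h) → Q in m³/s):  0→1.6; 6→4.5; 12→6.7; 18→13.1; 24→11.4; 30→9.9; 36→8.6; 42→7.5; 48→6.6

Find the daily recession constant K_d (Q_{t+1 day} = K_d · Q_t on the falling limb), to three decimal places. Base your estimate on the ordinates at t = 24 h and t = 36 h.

K_d ≈ 0.569

Between t = 24 h and t = 36 h the flow falls from 11.4 to 8.6 m³/s over 2×6 h = 12 h.
Per-interval ratio K = (8.6/11.4)^(1/2) = 0.8686; K_d = K^(24/6) = 0.569.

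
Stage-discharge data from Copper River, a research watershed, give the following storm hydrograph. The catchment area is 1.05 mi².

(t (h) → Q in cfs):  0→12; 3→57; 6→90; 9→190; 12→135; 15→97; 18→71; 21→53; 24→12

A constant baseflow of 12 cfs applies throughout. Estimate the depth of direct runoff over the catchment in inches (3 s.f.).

d ≈ 2.70 in

Direct runoff: 0.0, 45.0, 78.0, 178.0, 123.0, 85.0, 59.0, 41.0, 0.0 cfs; ΣQ_DR = 609.0 cfs.
V = ΣQ_DR · Δt = 609.0 × 10800 s = 6.577 × 10^6 ft³.
Over A = 1.05 mi², depth = V / A = 2.70 in.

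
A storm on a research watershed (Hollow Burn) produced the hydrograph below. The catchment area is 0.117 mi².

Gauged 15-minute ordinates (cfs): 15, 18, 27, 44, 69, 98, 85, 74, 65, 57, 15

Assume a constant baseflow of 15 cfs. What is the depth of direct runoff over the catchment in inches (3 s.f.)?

d ≈ 1.33 in

Direct runoff: 0.0, 3.0, 12.0, 29.0, 54.0, 83.0, 70.0, 59.0, 50.0, 42.0, 0.0 cfs; ΣQ_DR = 402.0 cfs.
V = ΣQ_DR · Δt = 402.0 × 900 s = 3.618 × 10^5 ft³.
Over A = 0.117 mi², depth = V / A = 1.33 in.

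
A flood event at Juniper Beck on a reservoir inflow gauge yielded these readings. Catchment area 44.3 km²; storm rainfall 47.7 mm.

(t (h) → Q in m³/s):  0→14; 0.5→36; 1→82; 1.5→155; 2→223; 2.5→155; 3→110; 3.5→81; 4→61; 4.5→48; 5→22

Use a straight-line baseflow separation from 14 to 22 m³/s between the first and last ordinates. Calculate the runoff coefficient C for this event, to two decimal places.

C ≈ 0.67

ΣQ_DR = 789.0 m³/s; V = ΣQ_DR·Δt = 1.420 × 10^6 m³.
Runoff depth d = V / A = 32.06 mm.
C = d / P = 32.06 / 47.7 = 0.67.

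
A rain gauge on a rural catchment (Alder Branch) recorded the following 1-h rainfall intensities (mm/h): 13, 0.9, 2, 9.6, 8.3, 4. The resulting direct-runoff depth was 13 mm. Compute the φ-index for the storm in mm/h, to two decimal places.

φ ≈ 5.97 mm/h

Only the 3 blocks with intensity above φ contribute runoff: 13, 9.6, 8.3 mm/h.
Σ(I−φ)·Δt = d  ⇒  (13+9.6+8.3 − 3φ)·1 = 13
φ = (30.90 − 13/1) / 3 = 5.97 mm/h.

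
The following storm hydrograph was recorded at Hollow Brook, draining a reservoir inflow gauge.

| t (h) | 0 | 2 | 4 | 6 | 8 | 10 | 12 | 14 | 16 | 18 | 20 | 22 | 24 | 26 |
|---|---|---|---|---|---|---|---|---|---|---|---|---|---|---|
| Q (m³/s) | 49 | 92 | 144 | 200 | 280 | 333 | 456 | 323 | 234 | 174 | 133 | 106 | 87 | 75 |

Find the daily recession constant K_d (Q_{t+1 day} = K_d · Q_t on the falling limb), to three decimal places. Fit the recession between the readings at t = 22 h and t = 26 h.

K_d ≈ 0.125

Between t = 22 h and t = 26 h the flow falls from 106 to 75 m³/s over 2×2 h = 4 h.
Per-interval ratio K = (75/106)^(1/2) = 0.8412; K_d = K^(24/2) = 0.125.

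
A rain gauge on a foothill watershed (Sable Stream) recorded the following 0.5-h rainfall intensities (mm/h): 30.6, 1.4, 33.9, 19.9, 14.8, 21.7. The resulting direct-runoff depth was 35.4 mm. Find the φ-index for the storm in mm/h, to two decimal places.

φ ≈ 10.02 mm/h

Only the 5 blocks with intensity above φ contribute runoff: 30.6, 33.9, 19.9, 14.8, 21.7 mm/h.
Σ(I−φ)·Δt = d  ⇒  (30.6+33.9+19.9+14.8+21.7 − 5φ)·0.5 = 35.4
φ = (120.9 − 35.4/0.5) / 5 = 10.02 mm/h.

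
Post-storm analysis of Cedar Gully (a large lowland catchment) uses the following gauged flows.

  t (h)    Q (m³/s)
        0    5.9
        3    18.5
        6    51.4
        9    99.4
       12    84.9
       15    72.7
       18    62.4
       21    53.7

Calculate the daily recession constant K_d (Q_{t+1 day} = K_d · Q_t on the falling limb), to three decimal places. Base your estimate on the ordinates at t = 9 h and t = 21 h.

K_d ≈ 0.292

Between t = 9 h and t = 21 h the flow falls from 99.4 to 53.7 m³/s over 4×3 h = 12 h.
Per-interval ratio K = (53.7/99.4)^(1/4) = 0.8573; K_d = K^(24/3) = 0.292.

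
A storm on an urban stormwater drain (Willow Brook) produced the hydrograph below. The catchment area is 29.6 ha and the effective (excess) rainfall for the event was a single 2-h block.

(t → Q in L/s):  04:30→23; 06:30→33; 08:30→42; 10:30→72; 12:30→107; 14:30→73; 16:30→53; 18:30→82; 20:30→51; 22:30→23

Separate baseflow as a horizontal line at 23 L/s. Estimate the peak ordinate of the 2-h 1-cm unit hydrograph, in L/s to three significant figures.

Direct runoff: 0.0, 10.0, 19.0, 49.0, 84.0, 50.0, 30.0, 59.0, 28.0, 0.0 L/s; ΣQ_DR = 329.0 L/s, peak = 84.0 L/s.
Runoff depth d = ΣQ_DR·Δt / A = 329.0 × 7200 / (29.6 ha) = 8.003 mm.
The 1-cm UH is the DRH scaled by (10 mm)/d, so U_p = 84.0 × 10/8.003 = 105 L/s.

U_p ≈ 105 L/s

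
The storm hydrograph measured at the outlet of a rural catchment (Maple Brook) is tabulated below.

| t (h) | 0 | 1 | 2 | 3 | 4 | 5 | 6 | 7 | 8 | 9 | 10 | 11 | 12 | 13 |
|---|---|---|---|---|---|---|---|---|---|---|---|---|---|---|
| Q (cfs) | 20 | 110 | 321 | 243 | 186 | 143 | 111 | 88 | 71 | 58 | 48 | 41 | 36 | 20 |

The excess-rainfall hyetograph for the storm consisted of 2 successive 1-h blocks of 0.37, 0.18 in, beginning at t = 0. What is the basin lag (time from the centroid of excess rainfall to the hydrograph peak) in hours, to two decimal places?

Centroid of excess rainfall: t_c = Σ P_i·t̄_i / ΣP_i = 0.8273 h (block centres at 0.5, 1.5 h).
Hydrograph peak occurs at t = 2 h, so basin lag t_L = 2 − 0.8273 = 1.17 h.

t_L ≈ 1.17 h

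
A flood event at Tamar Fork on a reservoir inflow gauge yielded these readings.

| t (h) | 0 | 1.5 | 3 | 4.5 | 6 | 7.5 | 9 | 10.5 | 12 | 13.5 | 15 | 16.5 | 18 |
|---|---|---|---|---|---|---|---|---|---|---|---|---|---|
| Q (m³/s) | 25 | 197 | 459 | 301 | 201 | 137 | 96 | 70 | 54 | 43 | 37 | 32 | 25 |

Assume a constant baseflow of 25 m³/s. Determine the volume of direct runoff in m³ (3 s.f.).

Direct-runoff ordinates (Q − Q_b): 0.0, 172.0, 434.0, 276.0, 176.0, 112.0, 71.0, 45.0, 29.0, 18.0, 12.0, 7.0, 0.0 m³/s.
ΣQ_DR = 1352 m³/s.
With Δt = 1.5 h = 5400 s, V = ΣQ_DR · Δt = 1352 × 5400 = 7.30 × 10^6 m³.

V ≈ 7.30 × 10^6 m³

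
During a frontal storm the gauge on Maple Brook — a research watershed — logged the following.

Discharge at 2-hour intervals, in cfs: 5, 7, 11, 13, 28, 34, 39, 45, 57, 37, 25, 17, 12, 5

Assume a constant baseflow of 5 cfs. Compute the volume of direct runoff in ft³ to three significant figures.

V ≈ 1.91 × 10^6 ft³

Direct-runoff ordinates (Q − Q_b): 0.0, 2.0, 6.0, 8.0, 23.0, 29.0, 34.0, 40.0, 52.0, 32.0, 20.0, 12.0, 7.0, 0.0 cfs.
ΣQ_DR = 265.0 cfs.
With Δt = 2 h = 7200 s, V = ΣQ_DR · Δt = 265.0 × 7200 = 1.91 × 10^6 ft³.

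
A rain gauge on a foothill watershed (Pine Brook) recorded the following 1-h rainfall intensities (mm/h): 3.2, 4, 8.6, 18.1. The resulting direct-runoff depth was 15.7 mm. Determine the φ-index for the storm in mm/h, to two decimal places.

Only the 2 blocks with intensity above φ contribute runoff: 8.6, 18.1 mm/h.
Σ(I−φ)·Δt = d  ⇒  (8.6+18.1 − 2φ)·1 = 15.7
φ = (26.70 − 15.7/1) / 2 = 5.50 mm/h.

φ ≈ 5.50 mm/h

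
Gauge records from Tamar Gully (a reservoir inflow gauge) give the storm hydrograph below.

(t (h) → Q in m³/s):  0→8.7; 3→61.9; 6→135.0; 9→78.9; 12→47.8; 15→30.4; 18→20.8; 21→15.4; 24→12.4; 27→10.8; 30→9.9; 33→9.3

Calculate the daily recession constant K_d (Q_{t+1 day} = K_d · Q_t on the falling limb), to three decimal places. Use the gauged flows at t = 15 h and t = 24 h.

K_d ≈ 0.092

Between t = 15 h and t = 24 h the flow falls from 30.4 to 12.4 m³/s over 3×3 h = 9 h.
Per-interval ratio K = (12.4/30.4)^(1/3) = 0.7416; K_d = K^(24/3) = 0.092.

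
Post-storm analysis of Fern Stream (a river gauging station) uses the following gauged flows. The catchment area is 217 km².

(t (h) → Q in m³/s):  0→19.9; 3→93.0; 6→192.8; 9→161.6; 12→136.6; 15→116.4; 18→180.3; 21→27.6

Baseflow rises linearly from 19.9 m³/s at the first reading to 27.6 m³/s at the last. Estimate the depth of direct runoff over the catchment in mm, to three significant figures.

Direct runoff: 0.00, 72.00, 170.70, 138.40, 112.30, 91.00, 153.80, 0.00 m³/s; ΣQ_DR = 738.2 m³/s.
V = ΣQ_DR · Δt = 738.2 × 10800 s = 7.973 × 10^6 m³.
Over A = 217 km², depth = V / A = 36.7 mm.

d ≈ 36.7 mm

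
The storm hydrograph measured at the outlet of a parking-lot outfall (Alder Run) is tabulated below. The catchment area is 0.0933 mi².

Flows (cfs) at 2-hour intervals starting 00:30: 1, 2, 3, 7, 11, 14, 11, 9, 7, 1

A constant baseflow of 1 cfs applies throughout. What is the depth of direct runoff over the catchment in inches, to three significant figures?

d ≈ 1.86 in

Direct runoff: 0.0, 1.0, 2.0, 6.0, 10.0, 13.0, 10.0, 8.0, 6.0, 0.0 cfs; ΣQ_DR = 56.00 cfs.
V = ΣQ_DR · Δt = 56.00 × 7200 s = 4.032 × 10^5 ft³.
Over A = 0.0933 mi², depth = V / A = 1.86 in.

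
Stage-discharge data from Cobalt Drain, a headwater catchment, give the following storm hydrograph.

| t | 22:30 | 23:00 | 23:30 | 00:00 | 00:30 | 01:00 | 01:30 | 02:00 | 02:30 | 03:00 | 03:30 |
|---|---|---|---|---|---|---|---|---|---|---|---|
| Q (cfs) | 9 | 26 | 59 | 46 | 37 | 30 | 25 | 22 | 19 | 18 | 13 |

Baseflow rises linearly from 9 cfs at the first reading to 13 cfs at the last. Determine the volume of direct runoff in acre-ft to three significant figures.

Direct-runoff ordinates (Q − Q_b): 0.00, 16.60, 49.20, 35.80, 26.40, 19.00, 13.60, 10.20, 6.80, 5.40, 0.00 cfs.
ΣQ_DR = 183.0 cfs.
With Δt = 0.5 h = 1800 s, V = ΣQ_DR · Δt = 183.0 × 1800 = 3.29 × 10^5 ft³ = 7.56 acre-ft.

V ≈ 7.56 acre-ft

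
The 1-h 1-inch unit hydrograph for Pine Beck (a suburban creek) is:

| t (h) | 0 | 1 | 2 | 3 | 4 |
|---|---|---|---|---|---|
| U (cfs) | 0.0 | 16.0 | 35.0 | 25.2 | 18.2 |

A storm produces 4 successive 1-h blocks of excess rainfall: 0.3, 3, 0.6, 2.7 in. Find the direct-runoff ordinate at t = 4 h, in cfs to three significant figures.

Q ≈ 145 cfs

By discrete convolution, Q_j = Σ (P_i / 1 in) · U_{j−i}.
At t = 4 h (j=4): Q = (0.3/1)·18.2 + (3/1)·25.2 + (0.6/1)·35.0 + (2.7/1)·16.0 = 145 cfs.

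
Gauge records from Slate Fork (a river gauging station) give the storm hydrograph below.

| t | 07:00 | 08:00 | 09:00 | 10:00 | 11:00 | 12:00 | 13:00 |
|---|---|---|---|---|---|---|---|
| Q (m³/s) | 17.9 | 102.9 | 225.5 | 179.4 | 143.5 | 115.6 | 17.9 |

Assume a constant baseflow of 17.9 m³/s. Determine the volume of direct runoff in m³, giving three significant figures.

V ≈ 2.44 × 10^6 m³

Direct-runoff ordinates (Q − Q_b): 0.0, 85.0, 207.6, 161.5, 125.6, 97.7, 0.0 m³/s.
ΣQ_DR = 677.4 m³/s.
With Δt = 1 h = 3600 s, V = ΣQ_DR · Δt = 677.4 × 3600 = 2.44 × 10^6 m³.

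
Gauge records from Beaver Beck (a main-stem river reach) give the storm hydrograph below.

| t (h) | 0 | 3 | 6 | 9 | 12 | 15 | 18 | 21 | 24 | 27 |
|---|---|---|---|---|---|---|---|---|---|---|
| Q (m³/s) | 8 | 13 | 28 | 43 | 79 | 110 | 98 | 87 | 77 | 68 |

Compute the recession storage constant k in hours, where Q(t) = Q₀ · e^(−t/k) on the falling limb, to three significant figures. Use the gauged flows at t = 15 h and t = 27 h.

k ≈ 24.9 h

On the falling limb, Q drops from 110 to 68 m³/s between t = 15 h and t = 27 h (Δt = 12 h).
k = −Δt / ln(Q₂/Q₁) = −12 / ln(68/110) = 24.9 h.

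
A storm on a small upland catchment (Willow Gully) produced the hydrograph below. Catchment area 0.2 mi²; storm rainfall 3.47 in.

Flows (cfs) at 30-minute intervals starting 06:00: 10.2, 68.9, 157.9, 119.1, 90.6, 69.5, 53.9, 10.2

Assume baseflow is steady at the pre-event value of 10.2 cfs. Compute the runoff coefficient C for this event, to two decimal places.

C ≈ 0.56

ΣQ_DR = 498.7 cfs; V = ΣQ_DR·Δt = 8.977 × 10^5 ft³.
Runoff depth d = V / A = 1.932 in.
C = d / P = 1.932 / 3.47 = 0.56.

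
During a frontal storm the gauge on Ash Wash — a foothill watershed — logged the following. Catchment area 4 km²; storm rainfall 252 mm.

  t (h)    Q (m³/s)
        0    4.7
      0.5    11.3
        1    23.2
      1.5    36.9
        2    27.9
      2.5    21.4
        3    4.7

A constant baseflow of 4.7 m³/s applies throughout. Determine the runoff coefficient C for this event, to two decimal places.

C ≈ 0.17

ΣQ_DR = 97.20 m³/s; V = ΣQ_DR·Δt = 1.750 × 10^5 m³.
Runoff depth d = V / A = 43.74 mm.
C = d / P = 43.74 / 252 = 0.17.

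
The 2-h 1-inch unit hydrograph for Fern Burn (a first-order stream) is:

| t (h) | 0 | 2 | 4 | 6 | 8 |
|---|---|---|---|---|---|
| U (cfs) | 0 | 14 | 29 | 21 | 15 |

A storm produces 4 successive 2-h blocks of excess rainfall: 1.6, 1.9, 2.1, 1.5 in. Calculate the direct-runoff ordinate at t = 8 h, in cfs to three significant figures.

By discrete convolution, Q_j = Σ (P_i / 1 in) · U_{j−i}.
At t = 8 h (j=4): Q = (1.6/1)·15 + (1.9/1)·21 + (2.1/1)·29 + (1.5/1)·14 = 146 cfs.

Q ≈ 146 cfs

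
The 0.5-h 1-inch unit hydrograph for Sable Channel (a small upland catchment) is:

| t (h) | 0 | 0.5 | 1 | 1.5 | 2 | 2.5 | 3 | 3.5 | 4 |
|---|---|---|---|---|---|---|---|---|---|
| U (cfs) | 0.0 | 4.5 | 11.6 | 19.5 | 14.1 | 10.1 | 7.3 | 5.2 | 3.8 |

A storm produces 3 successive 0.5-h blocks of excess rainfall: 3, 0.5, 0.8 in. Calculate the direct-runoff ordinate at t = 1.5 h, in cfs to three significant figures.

Q ≈ 67.9 cfs

By discrete convolution, Q_j = Σ (P_i / 1 in) · U_{j−i}.
At t = 1.5 h (j=3): Q = (3/1)·19.5 + (0.5/1)·11.6 + (0.8/1)·4.5 = 67.9 cfs.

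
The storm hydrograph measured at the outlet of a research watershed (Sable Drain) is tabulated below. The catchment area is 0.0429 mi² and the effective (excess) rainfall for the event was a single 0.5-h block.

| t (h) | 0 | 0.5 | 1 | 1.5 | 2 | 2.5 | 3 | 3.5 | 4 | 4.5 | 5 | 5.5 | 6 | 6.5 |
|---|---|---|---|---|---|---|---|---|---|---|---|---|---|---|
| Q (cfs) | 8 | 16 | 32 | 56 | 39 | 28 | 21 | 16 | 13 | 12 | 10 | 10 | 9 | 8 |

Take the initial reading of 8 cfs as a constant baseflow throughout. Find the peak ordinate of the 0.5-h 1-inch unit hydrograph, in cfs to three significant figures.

U_p ≈ 16.0 cfs

Direct runoff: 0.0, 8.0, 24.0, 48.0, 31.0, 20.0, 13.0, 8.0, 5.0, 4.0, 2.0, 2.0, 1.0, 0.0 cfs; ΣQ_DR = 166.0 cfs, peak = 48.0 cfs.
Runoff depth d = ΣQ_DR·Δt / A = 166.0 × 1800 / (0.0429 mi²) = 2.998 in.
The 1-inch UH is the DRH scaled by (1 in)/d, so U_p = 48.0 × 1/2.998 = 16.0 cfs.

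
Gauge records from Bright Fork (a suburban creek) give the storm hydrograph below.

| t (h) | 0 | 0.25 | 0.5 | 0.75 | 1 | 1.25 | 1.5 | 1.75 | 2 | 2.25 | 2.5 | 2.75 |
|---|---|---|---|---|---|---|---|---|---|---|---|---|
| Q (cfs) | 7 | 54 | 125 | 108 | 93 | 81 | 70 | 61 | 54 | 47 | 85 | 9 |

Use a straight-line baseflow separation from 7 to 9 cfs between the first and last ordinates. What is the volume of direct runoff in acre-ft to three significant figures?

V ≈ 14.4 acre-ft

Direct-runoff ordinates (Q − Q_b): 0.00, 46.82, 117.64, 100.45, 85.27, 73.09, 61.91, 52.73, 45.55, 38.36, 76.18, 0.00 cfs.
ΣQ_DR = 698.0 cfs.
With Δt = 0.25 h = 900 s, V = ΣQ_DR · Δt = 698.0 × 900 = 6.28 × 10^5 ft³ = 14.4 acre-ft.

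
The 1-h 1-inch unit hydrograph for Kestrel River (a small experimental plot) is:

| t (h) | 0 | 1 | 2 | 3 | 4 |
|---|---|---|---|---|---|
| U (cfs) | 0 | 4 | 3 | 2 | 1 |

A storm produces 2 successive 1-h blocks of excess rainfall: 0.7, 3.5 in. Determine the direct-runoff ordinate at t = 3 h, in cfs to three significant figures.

By discrete convolution, Q_j = Σ (P_i / 1 in) · U_{j−i}.
At t = 3 h (j=3): Q = (0.7/1)·2 + (3.5/1)·3 = 11.9 cfs.

Q ≈ 11.9 cfs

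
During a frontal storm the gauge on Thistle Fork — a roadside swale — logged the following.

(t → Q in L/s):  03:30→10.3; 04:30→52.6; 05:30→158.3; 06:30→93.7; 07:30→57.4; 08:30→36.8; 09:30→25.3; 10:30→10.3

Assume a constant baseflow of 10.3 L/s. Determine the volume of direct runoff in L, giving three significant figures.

V ≈ 1.30 × 10^6 L

Direct-runoff ordinates (Q − Q_b): 0.0, 42.3, 148.0, 83.4, 47.1, 26.5, 15.0, 0.0 L/s.
ΣQ_DR = 362.3 L/s.
With Δt = 1 h = 3600 s, V = ΣQ_DR · Δt = 362.3 × 3600 = 1.30 × 10^6 L.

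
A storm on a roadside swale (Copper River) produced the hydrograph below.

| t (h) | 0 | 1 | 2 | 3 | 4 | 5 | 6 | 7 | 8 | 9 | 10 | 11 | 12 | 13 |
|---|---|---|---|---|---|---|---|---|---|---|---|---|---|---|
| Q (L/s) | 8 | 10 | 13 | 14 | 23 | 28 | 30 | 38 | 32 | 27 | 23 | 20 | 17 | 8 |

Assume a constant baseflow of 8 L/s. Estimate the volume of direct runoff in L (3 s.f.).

Direct-runoff ordinates (Q − Q_b): 0.0, 2.0, 5.0, 6.0, 15.0, 20.0, 22.0, 30.0, 24.0, 19.0, 15.0, 12.0, 9.0, 0.0 L/s.
ΣQ_DR = 179.0 L/s.
With Δt = 1 h = 3600 s, V = ΣQ_DR · Δt = 179.0 × 3600 = 6.44 × 10^5 L.

V ≈ 6.44 × 10^5 L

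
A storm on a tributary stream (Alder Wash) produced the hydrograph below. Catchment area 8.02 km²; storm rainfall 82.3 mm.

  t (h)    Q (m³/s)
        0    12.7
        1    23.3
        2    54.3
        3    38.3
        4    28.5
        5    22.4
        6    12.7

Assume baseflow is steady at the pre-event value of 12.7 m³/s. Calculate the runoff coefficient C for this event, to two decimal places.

C ≈ 0.56

ΣQ_DR = 103.3 m³/s; V = ΣQ_DR·Δt = 3.719 × 10^5 m³.
Runoff depth d = V / A = 46.37 mm.
C = d / P = 46.37 / 82.3 = 0.56.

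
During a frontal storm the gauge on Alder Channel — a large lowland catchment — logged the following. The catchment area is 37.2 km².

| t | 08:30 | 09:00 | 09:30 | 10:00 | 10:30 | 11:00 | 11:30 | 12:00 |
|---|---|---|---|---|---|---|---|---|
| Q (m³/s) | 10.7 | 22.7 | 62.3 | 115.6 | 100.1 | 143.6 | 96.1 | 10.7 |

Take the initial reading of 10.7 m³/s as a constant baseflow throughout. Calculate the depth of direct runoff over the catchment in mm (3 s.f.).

d ≈ 23.0 mm

Direct runoff: 0.0, 12.0, 51.6, 104.9, 89.4, 132.9, 85.4, 0.0 m³/s; ΣQ_DR = 476.2 m³/s.
V = ΣQ_DR · Δt = 476.2 × 1800 s = 8.572 × 10^5 m³.
Over A = 37.2 km², depth = V / A = 23.0 mm.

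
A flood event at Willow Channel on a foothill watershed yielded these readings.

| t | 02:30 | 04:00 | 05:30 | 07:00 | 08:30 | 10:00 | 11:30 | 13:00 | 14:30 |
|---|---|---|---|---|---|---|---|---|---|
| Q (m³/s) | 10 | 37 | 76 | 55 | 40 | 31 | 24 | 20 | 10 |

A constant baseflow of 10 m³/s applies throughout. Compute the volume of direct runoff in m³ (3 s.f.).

V ≈ 1.15 × 10^6 m³

Direct-runoff ordinates (Q − Q_b): 0.0, 27.0, 66.0, 45.0, 30.0, 21.0, 14.0, 10.0, 0.0 m³/s.
ΣQ_DR = 213.0 m³/s.
With Δt = 1.5 h = 5400 s, V = ΣQ_DR · Δt = 213.0 × 5400 = 1.15 × 10^6 m³.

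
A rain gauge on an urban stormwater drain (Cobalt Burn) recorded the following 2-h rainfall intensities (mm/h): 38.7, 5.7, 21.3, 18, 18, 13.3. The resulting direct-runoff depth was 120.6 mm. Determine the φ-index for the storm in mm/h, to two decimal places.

φ ≈ 9.80 mm/h

Only the 5 blocks with intensity above φ contribute runoff: 38.7, 21.3, 18, 18, 13.3 mm/h.
Σ(I−φ)·Δt = d  ⇒  (38.7+21.3+18+18+13.3 − 5φ)·2 = 120.6
φ = (109.3 − 120.6/2) / 5 = 9.80 mm/h.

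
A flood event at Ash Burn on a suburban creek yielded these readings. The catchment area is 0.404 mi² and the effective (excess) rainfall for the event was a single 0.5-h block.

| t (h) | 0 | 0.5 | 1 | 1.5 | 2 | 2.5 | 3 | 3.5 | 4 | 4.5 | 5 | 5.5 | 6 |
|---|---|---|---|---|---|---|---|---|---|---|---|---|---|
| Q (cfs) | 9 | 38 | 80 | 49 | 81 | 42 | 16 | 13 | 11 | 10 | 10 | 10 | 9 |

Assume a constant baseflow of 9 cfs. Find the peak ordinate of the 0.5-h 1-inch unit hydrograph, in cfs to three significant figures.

Direct runoff: 0.0, 29.0, 71.0, 40.0, 72.0, 33.0, 7.0, 4.0, 2.0, 1.0, 1.0, 1.0, 0.0 cfs; ΣQ_DR = 261.0 cfs, peak = 72.0 cfs.
Runoff depth d = ΣQ_DR·Δt / A = 261.0 × 1800 / (0.404 mi²) = 0.5005 in.
The 1-inch UH is the DRH scaled by (1 in)/d, so U_p = 72.0 × 1/0.5005 = 144 cfs.

U_p ≈ 144 cfs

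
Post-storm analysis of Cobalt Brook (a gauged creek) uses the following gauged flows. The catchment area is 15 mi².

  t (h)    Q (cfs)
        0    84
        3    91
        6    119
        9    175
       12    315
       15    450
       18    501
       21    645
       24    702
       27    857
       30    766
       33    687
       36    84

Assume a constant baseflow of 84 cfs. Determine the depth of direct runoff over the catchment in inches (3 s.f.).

d ≈ 1.36 in

Direct runoff: 0.0, 7.0, 35.0, 91.0, 231.0, 366.0, 417.0, 561.0, 618.0, 773.0, 682.0, 603.0, 0.0 cfs; ΣQ_DR = 4384 cfs.
V = ΣQ_DR · Δt = 4384 × 10800 s = 4.735 × 10^7 ft³.
Over A = 15 mi², depth = V / A = 1.36 in.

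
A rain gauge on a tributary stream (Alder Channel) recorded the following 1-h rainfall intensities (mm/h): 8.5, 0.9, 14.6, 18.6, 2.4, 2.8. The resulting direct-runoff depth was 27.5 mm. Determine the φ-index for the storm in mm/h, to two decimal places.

Only the 3 blocks with intensity above φ contribute runoff: 8.5, 14.6, 18.6 mm/h.
Σ(I−φ)·Δt = d  ⇒  (8.5+14.6+18.6 − 3φ)·1 = 27.5
φ = (41.70 − 27.5/1) / 3 = 4.73 mm/h.

φ ≈ 4.73 mm/h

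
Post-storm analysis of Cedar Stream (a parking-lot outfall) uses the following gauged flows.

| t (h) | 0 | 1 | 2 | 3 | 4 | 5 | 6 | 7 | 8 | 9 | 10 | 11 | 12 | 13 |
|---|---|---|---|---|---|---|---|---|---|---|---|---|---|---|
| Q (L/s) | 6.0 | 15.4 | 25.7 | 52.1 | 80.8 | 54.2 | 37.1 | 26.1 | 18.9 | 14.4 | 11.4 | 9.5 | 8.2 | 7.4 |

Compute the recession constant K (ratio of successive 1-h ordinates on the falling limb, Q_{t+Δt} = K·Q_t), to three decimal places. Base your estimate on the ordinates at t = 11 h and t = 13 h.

Using the recession-limb readings at t = 11 h and t = 13 h: Q falls from 9.5 to 7.4 L/s over 2 intervals.
K = (Q₂/Q₁)^(1/2) = (7.4/9.5)^(1/2) = 0.883.

K ≈ 0.883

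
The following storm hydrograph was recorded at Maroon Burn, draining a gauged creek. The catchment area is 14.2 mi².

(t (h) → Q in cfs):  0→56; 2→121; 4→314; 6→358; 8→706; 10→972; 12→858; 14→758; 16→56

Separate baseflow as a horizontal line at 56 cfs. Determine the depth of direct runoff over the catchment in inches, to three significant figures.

Direct runoff: 0.0, 65.0, 258.0, 302.0, 650.0, 916.0, 802.0, 702.0, 0.0 cfs; ΣQ_DR = 3695 cfs.
V = ΣQ_DR · Δt = 3695 × 7200 s = 2.660 × 10^7 ft³.
Over A = 14.2 mi², depth = V / A = 0.806 in.

d ≈ 0.806 in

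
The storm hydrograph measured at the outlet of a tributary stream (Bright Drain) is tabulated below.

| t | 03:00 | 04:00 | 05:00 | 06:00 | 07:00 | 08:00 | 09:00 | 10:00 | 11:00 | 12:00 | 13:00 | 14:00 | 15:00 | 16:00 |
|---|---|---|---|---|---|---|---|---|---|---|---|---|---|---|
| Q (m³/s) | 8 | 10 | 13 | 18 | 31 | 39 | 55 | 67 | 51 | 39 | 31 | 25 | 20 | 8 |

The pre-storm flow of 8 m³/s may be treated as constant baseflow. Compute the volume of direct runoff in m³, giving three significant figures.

Direct-runoff ordinates (Q − Q_b): 0.0, 2.0, 5.0, 10.0, 23.0, 31.0, 47.0, 59.0, 43.0, 31.0, 23.0, 17.0, 12.0, 0.0 m³/s.
ΣQ_DR = 303.0 m³/s.
With Δt = 1 h = 3600 s, V = ΣQ_DR · Δt = 303.0 × 3600 = 1.09 × 10^6 m³.

V ≈ 1.09 × 10^6 m³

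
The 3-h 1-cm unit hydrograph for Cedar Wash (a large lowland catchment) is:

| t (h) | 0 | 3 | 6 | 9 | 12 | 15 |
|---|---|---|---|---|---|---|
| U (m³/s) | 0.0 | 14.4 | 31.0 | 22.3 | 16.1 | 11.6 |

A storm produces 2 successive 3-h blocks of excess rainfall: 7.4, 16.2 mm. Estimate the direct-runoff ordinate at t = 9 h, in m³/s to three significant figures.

By discrete convolution, Q_j = Σ (P_i / 10 mm) · U_{j−i}.
At t = 9 h (j=3): Q = (7.4/10)·22.3 + (16.2/10)·31.0 = 66.7 m³/s.

Q ≈ 66.7 m³/s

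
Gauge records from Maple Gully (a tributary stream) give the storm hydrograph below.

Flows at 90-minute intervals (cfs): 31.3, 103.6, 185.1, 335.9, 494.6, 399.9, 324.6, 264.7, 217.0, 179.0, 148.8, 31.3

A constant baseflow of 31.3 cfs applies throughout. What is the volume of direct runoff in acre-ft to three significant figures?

V ≈ 290 acre-ft

Direct-runoff ordinates (Q − Q_b): 0.0, 72.3, 153.8, 304.6, 463.3, 368.6, 293.3, 233.4, 185.7, 147.7, 117.5, 0.0 cfs.
ΣQ_DR = 2340 cfs.
With Δt = 1.5 h = 5400 s, V = ΣQ_DR · Δt = 2340 × 5400 = 1.26 × 10^7 ft³ = 290 acre-ft.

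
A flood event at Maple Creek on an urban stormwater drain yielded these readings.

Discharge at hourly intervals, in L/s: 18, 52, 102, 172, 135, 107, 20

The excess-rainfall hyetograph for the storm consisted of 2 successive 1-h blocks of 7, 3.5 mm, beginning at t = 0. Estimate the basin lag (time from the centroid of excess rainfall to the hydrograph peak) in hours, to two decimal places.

Centroid of excess rainfall: t_c = Σ P_i·t̄_i / ΣP_i = 0.8333 h (block centres at 0.5, 1.5 h).
Hydrograph peak occurs at t = 3 h, so basin lag t_L = 3 − 0.8333 = 2.17 h.

t_L ≈ 2.17 h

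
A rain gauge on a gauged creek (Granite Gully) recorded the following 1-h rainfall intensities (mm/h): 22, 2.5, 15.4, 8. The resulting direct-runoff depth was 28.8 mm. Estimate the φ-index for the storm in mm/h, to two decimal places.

Only the 3 blocks with intensity above φ contribute runoff: 22, 15.4, 8 mm/h.
Σ(I−φ)·Δt = d  ⇒  (22+15.4+8 − 3φ)·1 = 28.8
φ = (45.40 − 28.8/1) / 3 = 5.53 mm/h.

φ ≈ 5.53 mm/h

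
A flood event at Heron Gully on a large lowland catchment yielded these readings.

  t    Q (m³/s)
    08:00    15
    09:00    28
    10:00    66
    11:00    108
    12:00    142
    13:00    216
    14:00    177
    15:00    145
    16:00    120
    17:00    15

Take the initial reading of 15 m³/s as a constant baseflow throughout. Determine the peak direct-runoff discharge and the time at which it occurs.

Subtracting baseflow gives direct-runoff ordinates: 0.0, 13.0, 51.0, 93.0, 127.0, 201.0, 162.0, 130.0, 105.0, 0.0 m³/s.
The maximum is 201.0 m³/s, occurring at the reading for t = 13:00.

Q_p = 201.0 m³/s at t = 13:00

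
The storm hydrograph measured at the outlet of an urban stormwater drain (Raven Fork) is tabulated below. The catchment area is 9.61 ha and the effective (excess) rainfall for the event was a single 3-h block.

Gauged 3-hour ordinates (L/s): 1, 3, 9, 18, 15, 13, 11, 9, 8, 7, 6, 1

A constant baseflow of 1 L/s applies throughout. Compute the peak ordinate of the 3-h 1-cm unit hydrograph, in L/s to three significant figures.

U_p ≈ 17.0 L/s

Direct runoff: 0.0, 2.0, 8.0, 17.0, 14.0, 12.0, 10.0, 8.0, 7.0, 6.0, 5.0, 0.0 L/s; ΣQ_DR = 89.00 L/s, peak = 17.0 L/s.
Runoff depth d = ΣQ_DR·Δt / A = 89.00 × 10800 / (9.61 ha) = 10.00 mm.
The 1-cm UH is the DRH scaled by (10 mm)/d, so U_p = 17.0 × 10/10.00 = 17.0 L/s.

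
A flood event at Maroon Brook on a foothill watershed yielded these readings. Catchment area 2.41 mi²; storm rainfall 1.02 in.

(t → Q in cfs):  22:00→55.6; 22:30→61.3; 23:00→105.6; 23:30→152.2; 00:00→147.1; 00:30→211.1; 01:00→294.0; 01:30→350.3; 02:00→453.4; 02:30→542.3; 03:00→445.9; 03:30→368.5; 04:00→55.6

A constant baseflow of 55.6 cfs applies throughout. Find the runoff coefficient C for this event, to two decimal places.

ΣQ_DR = 2520 cfs; V = ΣQ_DR·Δt = 4.536 × 10^6 ft³.
Runoff depth d = V / A = 0.8102 in.
C = d / P = 0.8102 / 1.02 = 0.79.

C ≈ 0.79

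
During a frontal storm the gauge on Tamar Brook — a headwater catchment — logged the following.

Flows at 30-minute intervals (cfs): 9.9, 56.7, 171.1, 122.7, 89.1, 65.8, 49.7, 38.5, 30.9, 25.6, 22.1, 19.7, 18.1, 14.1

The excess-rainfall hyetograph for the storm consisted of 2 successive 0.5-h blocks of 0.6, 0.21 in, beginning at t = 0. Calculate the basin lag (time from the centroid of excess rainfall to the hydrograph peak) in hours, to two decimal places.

t_L ≈ 0.62 h

Centroid of excess rainfall: t_c = Σ P_i·t̄_i / ΣP_i = 0.3796 h (block centres at 0.25, 0.75 h).
Hydrograph peak occurs at t = 1 h, so basin lag t_L = 1 − 0.3796 = 0.62 h.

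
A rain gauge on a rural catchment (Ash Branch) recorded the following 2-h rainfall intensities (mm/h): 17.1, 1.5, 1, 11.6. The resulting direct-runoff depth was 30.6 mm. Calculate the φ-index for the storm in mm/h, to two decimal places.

Only the 2 blocks with intensity above φ contribute runoff: 17.1, 11.6 mm/h.
Σ(I−φ)·Δt = d  ⇒  (17.1+11.6 − 2φ)·2 = 30.6
φ = (28.70 − 30.6/2) / 2 = 6.70 mm/h.

φ ≈ 6.70 mm/h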